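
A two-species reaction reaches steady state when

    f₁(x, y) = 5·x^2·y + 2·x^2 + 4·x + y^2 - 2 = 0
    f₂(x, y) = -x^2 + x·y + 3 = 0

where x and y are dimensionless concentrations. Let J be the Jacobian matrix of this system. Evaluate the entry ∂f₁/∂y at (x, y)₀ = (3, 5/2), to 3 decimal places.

50.000

∂f₁/∂y = 5·x^2 + 2·y.
At (3, 5/2) this is 50.000.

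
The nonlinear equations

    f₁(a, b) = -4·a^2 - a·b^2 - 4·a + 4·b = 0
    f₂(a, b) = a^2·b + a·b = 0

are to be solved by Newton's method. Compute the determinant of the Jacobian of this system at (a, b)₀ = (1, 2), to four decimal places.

J = [[-8·a - b^2 - 4, -2·a·b + 4], [2·a·b + b, a^2 + a]].
At the point, J = [[-16.0000, 0.0000], [6.0000, 2.0000]].
det J = -32.0000.

-32.0000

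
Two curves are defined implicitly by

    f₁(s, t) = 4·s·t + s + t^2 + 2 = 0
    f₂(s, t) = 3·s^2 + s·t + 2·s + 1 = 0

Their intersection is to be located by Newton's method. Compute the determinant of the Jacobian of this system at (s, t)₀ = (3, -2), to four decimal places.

-165.0000

J = [[4·t + 1, 4·s + 2·t], [6·s + t + 2, s]].
At the point, J = [[-7.0000, 8.0000], [18.0000, 3.0000]].
det J = -165.0000.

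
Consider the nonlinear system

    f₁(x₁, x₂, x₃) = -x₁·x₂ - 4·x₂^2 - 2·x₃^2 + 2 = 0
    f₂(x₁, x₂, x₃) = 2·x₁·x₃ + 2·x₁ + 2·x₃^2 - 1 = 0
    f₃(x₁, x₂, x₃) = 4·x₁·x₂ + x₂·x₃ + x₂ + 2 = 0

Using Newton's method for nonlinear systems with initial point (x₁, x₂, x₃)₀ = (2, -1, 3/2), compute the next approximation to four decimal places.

(0.7190, -0.7460, 0.7905)

At (2, -1, 3/2): F = (-4.5000, 13.5000, -8.5000).
Jacobian J = [[-x₂, -x₁ - 8·x₂, -4·x₃], [2·x₃ + 2, 0, 2·x₁ + 4·x₃], [4·x₂, 4·x₁ + x₃ + 1, x₂]].
At the point, J = [[1.0000, 6.0000, -6.0000], [5.0000, 0.0000, 10.0000], [-4.0000, 10.5000, -1.0000]] (det J = -630.0000).
Solving J·Δ = −F gives Δ = (-1.2810, 0.2540, -0.7095).
Then the next iterate is (x₁, x₂, x₃)₁ = (0.7190, -0.7460, 0.7905).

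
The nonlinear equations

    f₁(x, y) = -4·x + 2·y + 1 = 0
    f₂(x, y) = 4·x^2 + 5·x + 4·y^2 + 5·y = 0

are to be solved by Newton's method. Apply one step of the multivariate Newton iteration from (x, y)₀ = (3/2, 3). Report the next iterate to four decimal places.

At (3/2, 3): F = (1.0000, 67.5000).
Jacobian J = [[-4, 2], [8·x + 5, 8·y + 5]].
At the point, J = [[-4.0000, 2.0000], [17.0000, 29.0000]] (det J = -150.0000).
Solving J·Δ = −F gives Δ = (-0.7067, -1.9133).
Then the next iterate is (x, y)₁ = (0.7933, 1.0867).

(0.7933, 1.0867)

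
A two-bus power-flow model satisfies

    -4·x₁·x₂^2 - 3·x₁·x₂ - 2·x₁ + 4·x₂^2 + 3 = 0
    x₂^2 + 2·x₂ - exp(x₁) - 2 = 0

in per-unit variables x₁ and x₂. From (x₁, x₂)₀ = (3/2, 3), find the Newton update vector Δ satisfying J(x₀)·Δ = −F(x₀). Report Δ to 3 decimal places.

At (3/2, 3): F = (-31.500, 8.51831).
Jacobian J = [[-4·x₂^2 - 3·x₂ - 2, -8·x₁·x₂ - 3·x₁ + 8·x₂], [-exp(x₁), 2·x₂ + 2]].
At the point, J = [[-47.000, -16.500], [-4.48169, 8.000]] (det J = -449.94787).
Solving J·Δ = −F gives Δ = (-0.248, -1.204).

(-0.248, -1.204)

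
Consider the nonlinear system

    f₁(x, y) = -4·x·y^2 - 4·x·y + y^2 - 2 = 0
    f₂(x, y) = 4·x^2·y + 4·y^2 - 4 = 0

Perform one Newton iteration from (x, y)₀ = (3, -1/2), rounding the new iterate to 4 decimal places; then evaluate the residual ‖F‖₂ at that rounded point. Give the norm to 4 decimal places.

At (3, -1/2): F = (1.2500, -21.0000).
Jacobian J = [[-4·y^2 - 4·y, -8·x·y - 4·x + 2·y], [8·x·y, 4·x^2 + 8·y]].
At the point, J = [[1.0000, -1.0000], [-12.0000, 32.0000]] (det J = 20.0000).
Solving J·Δ = −F gives Δ = (-0.9500, 0.3000).
Then the next iterate is (x, y)₁ = (2.0500, -0.2000).
Re-evaluating at (2.0500, -0.2000): F = (-0.6480, -7.2020), so ‖F‖₂ = 7.2311.

7.2311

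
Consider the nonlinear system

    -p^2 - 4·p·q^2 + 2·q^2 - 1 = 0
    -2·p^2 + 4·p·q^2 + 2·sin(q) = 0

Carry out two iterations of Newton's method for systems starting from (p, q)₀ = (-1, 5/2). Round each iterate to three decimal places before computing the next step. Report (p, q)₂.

(-0.783, 0.854)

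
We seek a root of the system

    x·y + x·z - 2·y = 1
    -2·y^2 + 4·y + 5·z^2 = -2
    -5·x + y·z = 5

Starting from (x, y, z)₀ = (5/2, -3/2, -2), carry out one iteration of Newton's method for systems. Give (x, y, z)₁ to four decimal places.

(0.2418, -2.9806, -2.1653)

At (5/2, -3/2, -2): F = (-6.7500, 11.5000, -14.5000).
Jacobian J = [[y + z, x - 2, x], [0, -4·y + 4, 10·z], [-5, z, y]].
At the point, J = [[-3.5000, 0.5000, 2.5000], [0.0000, 10.0000, -20.0000], [-5.0000, -2.0000, -1.5000]] (det J = 367.5000).
Solving J·Δ = −F gives Δ = (-2.2582, -1.4806, -0.1653).
Then the next iterate is (x, y, z)₁ = (0.2418, -2.9806, -2.1653).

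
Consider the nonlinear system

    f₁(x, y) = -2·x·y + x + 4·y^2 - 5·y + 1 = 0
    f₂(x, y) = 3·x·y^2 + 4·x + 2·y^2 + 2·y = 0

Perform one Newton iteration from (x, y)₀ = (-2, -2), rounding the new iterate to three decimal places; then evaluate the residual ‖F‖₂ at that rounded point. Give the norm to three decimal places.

At (-2, -2): F = (17.000, -28.000).
Jacobian J = [[-2·y + 1, -2·x + 8·y - 5], [3·y^2 + 4, 6·x·y + 4·y + 2]].
At the point, J = [[5.000, -17.000], [16.000, 18.000]] (det J = 362.000).
Solving J·Δ = −F gives Δ = (0.470, 1.138).
Then the next iterate is (x, y)₁ = (-1.530, -0.862).
Re-evaluating at (-1.530, -0.862): F = (4.11446, -9.76848), so ‖F‖₂ = 10.600.

10.600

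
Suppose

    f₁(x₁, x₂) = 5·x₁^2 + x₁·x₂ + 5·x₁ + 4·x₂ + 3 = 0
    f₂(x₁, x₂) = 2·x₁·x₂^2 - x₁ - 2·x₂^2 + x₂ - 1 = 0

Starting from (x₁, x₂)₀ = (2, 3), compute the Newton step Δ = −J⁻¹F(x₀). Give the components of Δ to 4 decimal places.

(-2.1183, 1.3855)

At (2, 3): F = (51.0000, 18.0000).
Jacobian J = [[10·x₁ + x₂ + 5, x₁ + 4], [2·x₂^2 - 1, 4·x₁·x₂ - 4·x₂ + 1]].
At the point, J = [[28.0000, 6.0000], [17.0000, 13.0000]] (det J = 262.0000).
Solving J·Δ = −F gives Δ = (-2.1183, 1.3855).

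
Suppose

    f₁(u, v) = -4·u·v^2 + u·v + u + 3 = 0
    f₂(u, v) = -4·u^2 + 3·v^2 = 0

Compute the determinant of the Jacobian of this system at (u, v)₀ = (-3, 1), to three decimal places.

J = [[-4·v^2 + v + 1, -8·u·v + u], [-8·u, 6·v]].
At the point, J = [[-2.000, 21.000], [24.000, 6.000]].
det J = -516.000.

-516.000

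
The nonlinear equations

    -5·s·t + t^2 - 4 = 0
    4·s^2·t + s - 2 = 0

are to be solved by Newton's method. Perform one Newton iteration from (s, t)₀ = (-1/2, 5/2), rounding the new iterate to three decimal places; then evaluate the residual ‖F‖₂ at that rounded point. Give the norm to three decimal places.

At (-1/2, 5/2): F = (8.500, 0.000).
Jacobian J = [[-5·t, -5·s + 2·t], [8·s·t + 1, 4·s^2]].
At the point, J = [[-12.500, 7.500], [-9.000, 1.000]] (det J = 55.000).
Solving J·Δ = −F gives Δ = (-0.155, -1.391).
Then the next iterate is (s, t)₁ = (-0.655, 1.109).
Re-evaluating at (-0.655, 1.109): F = (0.86186, -0.75185), so ‖F‖₂ = 1.144.

1.144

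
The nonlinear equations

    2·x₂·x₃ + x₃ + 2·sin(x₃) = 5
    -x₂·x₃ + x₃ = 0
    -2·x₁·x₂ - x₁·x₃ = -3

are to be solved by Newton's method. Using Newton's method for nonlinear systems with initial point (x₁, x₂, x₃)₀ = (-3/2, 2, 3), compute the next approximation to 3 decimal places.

(-0.300, 2.399, -1.198)

At (-3/2, 2, 3): F = (10.28224, -3.000, 13.500).
Jacobian J = [[0, 2·x₃, 2·x₂ + 2·cos(x₃) + 1], [0, -x₃, -x₂ + 1], [-2·x₂ - x₃, -2·x₁, -x₁]].
At the point, J = [[0.000, 6.000, 3.02002], [0.000, -3.000, -1.000], [-7.000, 3.000, 1.500]] (det J = -21.42032).
Solving J·Δ = −F gives Δ = (1.200, 0.399, -4.198).
Then the next iterate is (x₁, x₂, x₃)₁ = (-0.300, 2.399, -1.198).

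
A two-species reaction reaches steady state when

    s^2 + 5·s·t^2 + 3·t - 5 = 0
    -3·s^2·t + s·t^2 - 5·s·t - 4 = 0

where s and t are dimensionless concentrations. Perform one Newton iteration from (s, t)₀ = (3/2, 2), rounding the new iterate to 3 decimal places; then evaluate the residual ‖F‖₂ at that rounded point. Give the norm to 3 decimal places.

11.014

At (3/2, 2): F = (33.250, -26.500).
Jacobian J = [[2·s + 5·t^2, 10·s·t + 3], [-6·s·t + t^2 - 5·t, -3·s^2 + 2·s·t - 5·s]].
At the point, J = [[23.000, 33.000], [-24.000, -8.250]] (det J = 602.250).
Solving J·Δ = −F gives Δ = (-0.997, -0.313).
Then the next iterate is (s, t)₁ = (0.503, 1.687).
Re-evaluating at (0.503, 1.687): F = (7.47162, -8.09176), so ‖F‖₂ = 11.014.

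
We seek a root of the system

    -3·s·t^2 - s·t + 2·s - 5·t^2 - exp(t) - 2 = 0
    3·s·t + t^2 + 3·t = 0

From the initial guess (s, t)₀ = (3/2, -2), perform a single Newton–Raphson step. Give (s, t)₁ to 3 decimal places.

At (3/2, -2): F = (-34.13534, -11.000).
Jacobian J = [[-3·t^2 - t + 2, -6·s·t - s - 10·t - exp(t)], [3·t, 3·s + 2·t + 3]].
At the point, J = [[-8.000, 36.36466], [-6.000, 3.500]] (det J = 190.18799).
Solving J·Δ = −F gives Δ = (-1.475, 0.614).
Then the next iterate is (s, t)₁ = (0.025, -1.386).

(0.025, -1.386)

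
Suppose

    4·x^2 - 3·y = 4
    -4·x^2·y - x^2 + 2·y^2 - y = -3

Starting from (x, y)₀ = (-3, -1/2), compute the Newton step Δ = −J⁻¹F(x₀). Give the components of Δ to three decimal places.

(1.381, 0.121)

At (-3, -1/2): F = (33.500, 13.000).
Jacobian J = [[8·x, -3], [-8·x·y - 2·x, -4·x^2 + 4·y - 1]].
At the point, J = [[-24.000, -3.000], [-6.000, -39.000]] (det J = 918.000).
Solving J·Δ = −F gives Δ = (1.381, 0.121).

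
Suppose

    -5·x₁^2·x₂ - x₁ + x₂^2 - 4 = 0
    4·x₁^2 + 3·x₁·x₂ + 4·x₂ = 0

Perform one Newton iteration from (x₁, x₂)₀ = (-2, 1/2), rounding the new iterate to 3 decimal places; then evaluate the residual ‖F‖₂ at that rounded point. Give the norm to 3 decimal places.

At (-2, 1/2): F = (-11.750, 15.000).
Jacobian J = [[-10·x₁·x₂ - 1, -5·x₁^2 + 2·x₂], [8·x₁ + 3·x₂, 3·x₁ + 4]].
At the point, J = [[9.000, -19.000], [-14.500, -2.000]] (det J = -293.500).
Solving J·Δ = −F gives Δ = (1.051, -0.121).
Then the next iterate is (x₁, x₂)₁ = (-0.949, 0.379).
Re-evaluating at (-0.949, 0.379): F = (-4.61400, 4.03939), so ‖F‖₂ = 6.132.

6.132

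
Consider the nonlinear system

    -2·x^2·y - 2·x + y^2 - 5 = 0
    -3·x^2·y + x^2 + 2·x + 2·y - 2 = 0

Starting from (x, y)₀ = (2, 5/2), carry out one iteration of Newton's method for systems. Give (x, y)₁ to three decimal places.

(0.848, 3.365)

At (2, 5/2): F = (-22.750, -19.000).
Jacobian J = [[-4·x·y - 2, -2·x^2 + 2·y], [-6·x·y + 2·x + 2, -3·x^2 + 2]].
At the point, J = [[-22.000, -3.000], [-24.000, -10.000]] (det J = 148.000).
Solving J·Δ = −F gives Δ = (-1.152, 0.865).
Then the next iterate is (x, y)₁ = (0.848, 3.365).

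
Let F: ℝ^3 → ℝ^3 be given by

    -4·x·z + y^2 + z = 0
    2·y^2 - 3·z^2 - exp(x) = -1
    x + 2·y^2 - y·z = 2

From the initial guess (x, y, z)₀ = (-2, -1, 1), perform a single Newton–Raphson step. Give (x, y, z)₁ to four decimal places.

At (-2, -1, 1): F = (10.0000, -0.135335, -1.0000).
Jacobian J = [[-4·z, 2·y, -4·x + 1], [-exp(x), 4·y, -6·z], [1, 4·y - z, -y]].
At the point, J = [[-4.0000, -2.0000, 9.0000], [-0.135335, -4.0000, -6.0000], [1.0000, -5.0000, 1.0000]] (det J = 189.819417).
Solving J·Δ = −F gives Δ = (2.0134, 0.1668, -0.1792).
Then the next iterate is (x, y, z)₁ = (0.0134, -0.8332, 0.8208).

(0.0134, -0.8332, 0.8208)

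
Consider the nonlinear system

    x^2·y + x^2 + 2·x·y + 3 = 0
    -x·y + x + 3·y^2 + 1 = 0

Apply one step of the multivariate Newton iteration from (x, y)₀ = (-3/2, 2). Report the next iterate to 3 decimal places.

(-0.599, 0.993)

At (-3/2, 2): F = (3.750, 14.500).
Jacobian J = [[2·x·y + 2·x + 2·y, x^2 + 2·x], [-y + 1, -x + 6·y]].
At the point, J = [[-5.000, -0.750], [-1.000, 13.500]] (det J = -68.250).
Solving J·Δ = −F gives Δ = (0.901, -1.007).
Then the next iterate is (x, y)₁ = (-0.599, 0.993).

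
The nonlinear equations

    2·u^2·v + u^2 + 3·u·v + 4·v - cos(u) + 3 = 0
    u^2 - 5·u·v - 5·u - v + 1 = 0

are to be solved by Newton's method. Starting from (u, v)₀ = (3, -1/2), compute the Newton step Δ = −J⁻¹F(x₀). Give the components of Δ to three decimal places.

At (3, -1/2): F = (-2.51001, 3.000).
Jacobian J = [[4·u·v + 2·u + 3·v + sin(u), 2·u^2 + 3·u + 4], [2·u - 5·v - 5, -5·u - 1]].
At the point, J = [[-1.35888, 31.000], [3.500, -16.000]] (det J = -86.75792).
Solving J·Δ = −F gives Δ = (-0.609, 0.054).

(-0.609, 0.054)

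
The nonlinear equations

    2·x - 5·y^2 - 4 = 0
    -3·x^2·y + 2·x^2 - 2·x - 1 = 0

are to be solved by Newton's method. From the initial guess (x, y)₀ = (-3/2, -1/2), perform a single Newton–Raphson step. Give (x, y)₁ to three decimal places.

(-1.629, 1.202)

At (-3/2, -1/2): F = (-8.250, 9.875).
Jacobian J = [[2, -10·y], [-6·x·y + 4·x - 2, -3·x^2]].
At the point, J = [[2.000, 5.000], [-12.500, -6.750]] (det J = 49.000).
Solving J·Δ = −F gives Δ = (-0.129, 1.702).
Then the next iterate is (x, y)₁ = (-1.629, 1.202).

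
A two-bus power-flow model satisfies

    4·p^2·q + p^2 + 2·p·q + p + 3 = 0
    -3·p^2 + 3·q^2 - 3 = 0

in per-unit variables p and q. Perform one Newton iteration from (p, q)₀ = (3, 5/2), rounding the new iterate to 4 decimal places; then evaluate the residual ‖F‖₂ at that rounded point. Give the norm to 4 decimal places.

At (3, 5/2): F = (120.0000, -11.2500).
Jacobian J = [[8·p·q + 2·p + 2·q + 1, 4·p^2 + 2·p], [-6·p, 6·q]].
At the point, J = [[72.0000, 42.0000], [-18.0000, 15.0000]] (det J = 1836.0000).
Solving J·Δ = −F gives Δ = (-1.2377, -0.7353).
Then the next iterate is (p, q)₁ = (1.7623, 1.7647).
Re-evaluating at (1.7623, 1.7647): F = (36.010387, -2.974606), so ‖F‖₂ = 36.1330.

36.1330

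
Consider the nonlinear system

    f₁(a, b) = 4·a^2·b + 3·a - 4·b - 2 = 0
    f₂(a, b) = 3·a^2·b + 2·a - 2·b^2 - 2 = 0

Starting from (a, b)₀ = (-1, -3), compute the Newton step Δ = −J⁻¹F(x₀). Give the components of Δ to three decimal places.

(0.185, 1.820)

At (-1, -3): F = (-5.000, -31.000).
Jacobian J = [[8·a·b + 3, 4·a^2 - 4], [6·a·b + 2, 3·a^2 - 4·b]].
At the point, J = [[27.000, 0.000], [20.000, 15.000]] (det J = 405.000).
Solving J·Δ = −F gives Δ = (0.185, 1.820).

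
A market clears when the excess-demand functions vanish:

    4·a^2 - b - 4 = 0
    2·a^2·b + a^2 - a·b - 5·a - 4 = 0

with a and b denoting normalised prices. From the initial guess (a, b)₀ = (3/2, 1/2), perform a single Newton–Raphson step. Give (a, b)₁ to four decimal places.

(1.3425, 3.1096)

At (3/2, 1/2): F = (4.5000, -7.7500).
Jacobian J = [[8·a, -1], [4·a·b + 2·a - b - 5, 2·a^2 - a]].
At the point, J = [[12.0000, -1.0000], [0.5000, 3.0000]] (det J = 36.5000).
Solving J·Δ = −F gives Δ = (-0.1575, 2.6096).
Then the next iterate is (a, b)₁ = (1.3425, 3.1096).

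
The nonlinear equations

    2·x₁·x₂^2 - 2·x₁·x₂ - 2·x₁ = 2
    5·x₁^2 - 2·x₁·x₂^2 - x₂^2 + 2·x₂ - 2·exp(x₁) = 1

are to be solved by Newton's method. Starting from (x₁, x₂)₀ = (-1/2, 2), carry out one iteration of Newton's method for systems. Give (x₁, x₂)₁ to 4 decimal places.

(-0.4195, 1.0537)

At (-1/2, 2): F = (-3.0000, 3.036939).
Jacobian J = [[2·x₂^2 - 2·x₂ - 2, 4·x₁·x₂ - 2·x₁], [10·x₁ - 2·x₂^2 - 2·exp(x₁), -4·x₁·x₂ - 2·x₂ + 2]].
At the point, J = [[2.0000, -3.0000], [-14.213061, 2.0000]] (det J = -38.639184).
Solving J·Δ = −F gives Δ = (0.0805, -0.9463).
Then the next iterate is (x₁, x₂)₁ = (-0.4195, 1.0537).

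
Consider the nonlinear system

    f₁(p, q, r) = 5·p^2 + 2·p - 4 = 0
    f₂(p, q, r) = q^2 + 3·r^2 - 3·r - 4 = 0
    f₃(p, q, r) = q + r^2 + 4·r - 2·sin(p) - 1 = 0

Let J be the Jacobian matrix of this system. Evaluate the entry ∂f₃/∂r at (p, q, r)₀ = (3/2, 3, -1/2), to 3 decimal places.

∂f₃/∂r = 2·r + 4.
At (3/2, 3, -1/2) this is 3.000.

3.000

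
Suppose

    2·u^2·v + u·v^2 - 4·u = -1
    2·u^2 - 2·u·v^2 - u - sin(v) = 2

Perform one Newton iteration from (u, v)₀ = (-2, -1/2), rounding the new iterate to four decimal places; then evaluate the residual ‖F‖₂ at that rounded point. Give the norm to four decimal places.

3.0794

At (-2, -1/2): F = (4.5000, 9.479426).
Jacobian J = [[4·u·v + v^2 - 4, 2·u^2 + 2·u·v], [4·u - 2·v^2 - 1, -4·u·v - cos(v)]].
At the point, J = [[0.2500, 10.0000], [-9.5000, -4.877583]] (det J = 93.780604).
Solving J·Δ = −F gives Δ = (1.2449, -0.4811).
Then the next iterate is (u, v)₁ = (-0.7551, -0.9811).
Re-evaluating at (-0.7551, -0.9811): F = (2.174774, 2.180216), so ‖F‖₂ = 3.0794.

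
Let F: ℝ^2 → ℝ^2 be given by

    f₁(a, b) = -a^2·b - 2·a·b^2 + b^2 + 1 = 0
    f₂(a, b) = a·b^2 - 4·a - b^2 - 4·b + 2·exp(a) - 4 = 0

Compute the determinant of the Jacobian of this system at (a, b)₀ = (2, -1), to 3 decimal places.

-35.556

J = [[-2·a·b - 2·b^2, -a^2 - 4·a·b + 2·b], [b^2 + 2·exp(a) - 4, 2·a·b - 2·b - 4]].
At the point, J = [[2.000, 2.000], [11.77811, -6.000]].
det J = -35.556.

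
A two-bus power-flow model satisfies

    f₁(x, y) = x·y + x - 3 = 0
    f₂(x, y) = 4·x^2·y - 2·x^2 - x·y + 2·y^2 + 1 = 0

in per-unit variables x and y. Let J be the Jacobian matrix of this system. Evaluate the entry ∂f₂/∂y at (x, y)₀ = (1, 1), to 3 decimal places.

7.000

∂f₂/∂y = 4·x^2 - x + 4·y.
At (1, 1) this is 7.000.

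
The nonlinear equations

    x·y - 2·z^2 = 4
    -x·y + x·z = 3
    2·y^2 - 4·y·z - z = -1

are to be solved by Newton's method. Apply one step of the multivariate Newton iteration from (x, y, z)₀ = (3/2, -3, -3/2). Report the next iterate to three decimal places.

At (3/2, -3, -3/2): F = (-13.000, -0.750, 2.500).
Jacobian J = [[y, x, -4·z], [-y + z, -x, x], [0, 4·y - 4·z, -4·y - 1]].
At the point, J = [[-3.000, 1.500, 6.000], [1.500, -1.500, 1.500], [0.000, -6.000, 11.000]] (det J = -56.250).
Solving J·Δ = −F gives Δ = (2.933, 4.853, 2.420).
Then the next iterate is (x, y, z)₁ = (4.433, 1.853, 0.920).

(4.433, 1.853, 0.920)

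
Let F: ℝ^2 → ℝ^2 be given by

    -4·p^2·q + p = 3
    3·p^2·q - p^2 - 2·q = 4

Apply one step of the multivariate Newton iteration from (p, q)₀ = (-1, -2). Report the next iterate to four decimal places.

(-0.4146, -3.1951)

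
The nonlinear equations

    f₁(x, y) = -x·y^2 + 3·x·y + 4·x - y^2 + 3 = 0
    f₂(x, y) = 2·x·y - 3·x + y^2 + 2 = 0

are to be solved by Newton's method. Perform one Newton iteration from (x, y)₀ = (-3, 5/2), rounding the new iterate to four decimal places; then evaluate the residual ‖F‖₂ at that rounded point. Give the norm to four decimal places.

At (-3, 5/2): F = (-19.0000, 2.2500).
Jacobian J = [[-y^2 + 3·y + 4, -2·x·y + 3·x - 2·y], [2·y - 3, 2·x + 2·y]].
At the point, J = [[5.2500, 1.0000], [2.0000, -1.0000]] (det J = -7.2500).
Solving J·Δ = −F gives Δ = (2.3103, 6.8707).
Then the next iterate is (x, y)₁ = (-0.6897, 9.3707).
Re-evaluating at (-0.6897, 9.3707): F = (-46.395164, 78.953175), so ‖F‖₂ = 91.5757.

91.5757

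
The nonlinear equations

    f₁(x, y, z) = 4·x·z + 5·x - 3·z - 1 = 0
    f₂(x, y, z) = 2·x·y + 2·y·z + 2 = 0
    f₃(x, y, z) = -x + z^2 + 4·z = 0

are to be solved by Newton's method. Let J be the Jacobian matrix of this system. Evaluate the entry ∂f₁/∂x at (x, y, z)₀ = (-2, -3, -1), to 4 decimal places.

1.0000

∂f₁/∂x = 4·z + 5.
At (-2, -3, -1) this is 1.0000.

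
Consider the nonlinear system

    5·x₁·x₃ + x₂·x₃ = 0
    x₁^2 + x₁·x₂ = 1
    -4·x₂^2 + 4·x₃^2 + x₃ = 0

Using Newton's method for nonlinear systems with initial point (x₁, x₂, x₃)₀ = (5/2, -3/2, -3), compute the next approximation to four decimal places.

(1.2701, -0.3781, -1.3712)

At (5/2, -3/2, -3): F = (-33.0000, 1.5000, 24.0000).
Jacobian J = [[5·x₃, x₃, 5·x₁ + x₂], [2·x₁ + x₂, x₁, 0], [0, -8·x₂, 8·x₃ + 1]].
At the point, J = [[-15.0000, -3.0000, 11.0000], [3.5000, 2.5000, 0.0000], [0.0000, 12.0000, -23.0000]] (det J = 1083.0000).
Solving J·Δ = −F gives Δ = (-1.2299, 1.1219, 1.6288).
Then the next iterate is (x₁, x₂, x₃)₁ = (1.2701, -0.3781, -1.3712).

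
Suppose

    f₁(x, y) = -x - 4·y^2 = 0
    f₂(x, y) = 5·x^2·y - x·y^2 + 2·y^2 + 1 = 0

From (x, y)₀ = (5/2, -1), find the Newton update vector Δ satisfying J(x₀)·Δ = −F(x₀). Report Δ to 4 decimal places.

At (5/2, -1): F = (-6.5000, -30.7500).
Jacobian J = [[-1, -8·y], [10·x·y - y^2, 5·x^2 - 2·x·y + 4·y]].
At the point, J = [[-1.0000, 8.0000], [-26.0000, 32.2500]] (det J = 175.7500).
Solving J·Δ = −F gives Δ = (-0.2070, 0.7866).

(-0.2070, 0.7866)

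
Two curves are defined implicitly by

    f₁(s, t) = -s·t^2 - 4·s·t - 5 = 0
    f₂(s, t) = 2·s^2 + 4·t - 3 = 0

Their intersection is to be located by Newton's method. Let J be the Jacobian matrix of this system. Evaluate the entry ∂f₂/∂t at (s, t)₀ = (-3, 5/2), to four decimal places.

4.0000

∂f₂/∂t = 4.
At (-3, 5/2) this is 4.0000.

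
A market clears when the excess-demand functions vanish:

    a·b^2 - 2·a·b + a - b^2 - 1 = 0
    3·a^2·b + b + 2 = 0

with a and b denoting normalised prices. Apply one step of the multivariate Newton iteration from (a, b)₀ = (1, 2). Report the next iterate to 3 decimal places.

At (1, 2): F = (-4.000, 10.000).
Jacobian J = [[b^2 - 2·b + 1, 2·a·b - 2·a - 2·b], [6·a·b, 3·a^2 + 1]].
At the point, J = [[1.000, -2.000], [12.000, 4.000]] (det J = 28.000).
Solving J·Δ = −F gives Δ = (-0.143, -2.071).
Then the next iterate is (a, b)₁ = (0.857, -0.071).

(0.857, -0.071)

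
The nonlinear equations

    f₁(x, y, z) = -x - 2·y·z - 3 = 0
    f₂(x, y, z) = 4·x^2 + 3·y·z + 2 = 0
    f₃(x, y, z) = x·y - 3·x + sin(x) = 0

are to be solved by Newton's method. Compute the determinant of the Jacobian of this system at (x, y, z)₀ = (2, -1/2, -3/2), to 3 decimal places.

J = [[-1, -2·z, -2·y], [8·x, 3·z, 3·y], [y + cos(x) - 3, x, 0]].
At the point, J = [[-1.000, 3.000, 1.000], [16.000, -4.500, -1.500], [-3.91615, 2.000, 0.000]].
det J = 29.000.

29.000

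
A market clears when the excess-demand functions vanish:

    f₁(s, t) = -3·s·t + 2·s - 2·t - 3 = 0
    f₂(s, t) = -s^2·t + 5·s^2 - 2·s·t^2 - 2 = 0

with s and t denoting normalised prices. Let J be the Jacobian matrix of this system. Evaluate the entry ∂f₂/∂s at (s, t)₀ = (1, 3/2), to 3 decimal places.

∂f₂/∂s = -2·s·t + 10·s - 2·t^2.
At (1, 3/2) this is 2.500.

2.500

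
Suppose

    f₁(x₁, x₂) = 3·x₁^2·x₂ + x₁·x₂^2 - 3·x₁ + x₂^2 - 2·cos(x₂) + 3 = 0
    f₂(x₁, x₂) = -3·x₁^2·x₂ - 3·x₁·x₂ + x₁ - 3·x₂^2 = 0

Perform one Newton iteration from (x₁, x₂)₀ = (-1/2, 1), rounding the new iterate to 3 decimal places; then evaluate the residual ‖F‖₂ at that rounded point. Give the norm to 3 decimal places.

1.839

At (-1/2, 1): F = (4.66940, -2.750).
Jacobian J = [[6·x₁·x₂ + x₂^2 - 3, 3·x₁^2 + 2·x₁·x₂ + 2·x₂ + 2·sin(x₂)], [-6·x₁·x₂ - 3·x₂ + 1, -3·x₁^2 - 3·x₁ - 6·x₂]].
At the point, J = [[-5.000, 3.43294], [1.000, -5.250]] (det J = 22.81706).
Solving J·Δ = −F gives Δ = (0.661, -0.398).
Then the next iterate is (x₁, x₂)₁ = (0.161, 0.602).
Re-evaluating at (0.161, 0.602): F = (1.33616, -1.26379), so ‖F‖₂ = 1.839.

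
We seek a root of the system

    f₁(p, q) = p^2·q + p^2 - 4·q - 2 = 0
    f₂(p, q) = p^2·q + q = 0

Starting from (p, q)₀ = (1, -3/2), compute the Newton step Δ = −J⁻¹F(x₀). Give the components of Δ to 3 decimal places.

At (1, -3/2): F = (3.500, -3.000).
Jacobian J = [[2·p·q + 2·p, p^2 - 4], [2·p·q, p^2 + 1]].
At the point, J = [[-1.000, -3.000], [-3.000, 2.000]] (det J = -11.000).
Solving J·Δ = −F gives Δ = (-0.182, 1.227).

(-0.182, 1.227)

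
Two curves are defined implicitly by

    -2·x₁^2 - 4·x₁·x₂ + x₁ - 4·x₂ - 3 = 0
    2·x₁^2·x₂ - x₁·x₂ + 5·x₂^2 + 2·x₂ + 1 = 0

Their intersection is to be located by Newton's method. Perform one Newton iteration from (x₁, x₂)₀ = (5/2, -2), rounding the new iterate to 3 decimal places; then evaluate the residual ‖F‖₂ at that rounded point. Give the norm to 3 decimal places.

At (5/2, -2): F = (15.000, -3.000).
Jacobian J = [[-4·x₁ - 4·x₂ + 1, -4·x₁ - 4], [4·x₁·x₂ - x₂, 2·x₁^2 - x₁ + 10·x₂ + 2]].
At the point, J = [[-1.000, -14.000], [-18.000, -8.000]] (det J = -244.000).
Solving J·Δ = −F gives Δ = (-0.664, 1.119).
Then the next iterate is (x₁, x₂)₁ = (1.836, -0.881).
Re-evaluating at (1.836, -0.881): F = (2.08827, -1.20320), so ‖F‖₂ = 2.410.

2.410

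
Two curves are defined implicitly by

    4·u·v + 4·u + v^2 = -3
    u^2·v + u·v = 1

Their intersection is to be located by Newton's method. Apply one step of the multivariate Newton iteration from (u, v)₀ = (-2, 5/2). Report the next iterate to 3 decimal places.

(2.636, 17.886)

At (-2, 5/2): F = (-18.750, 4.000).
Jacobian J = [[4·v + 4, 4·u + 2·v], [2·u·v + v, u^2 + u]].
At the point, J = [[14.000, -3.000], [-7.500, 2.000]] (det J = 5.500).
Solving J·Δ = −F gives Δ = (4.636, 15.386).
Then the next iterate is (u, v)₁ = (2.636, 17.886).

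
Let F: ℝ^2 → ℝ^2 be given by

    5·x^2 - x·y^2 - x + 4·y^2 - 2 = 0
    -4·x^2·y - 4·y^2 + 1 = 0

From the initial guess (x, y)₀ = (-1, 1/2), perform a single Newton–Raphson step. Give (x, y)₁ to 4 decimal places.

(-0.5429, 0.4786)

At (-1, 1/2): F = (5.2500, -2.0000).
Jacobian J = [[10·x - y^2 - 1, -2·x·y + 8·y], [-8·x·y, -4·x^2 - 8·y]].
At the point, J = [[-11.2500, 5.0000], [4.0000, -8.0000]] (det J = 70.0000).
Solving J·Δ = −F gives Δ = (0.4571, -0.0214).
Then the next iterate is (x, y)₁ = (-0.5429, 0.4786).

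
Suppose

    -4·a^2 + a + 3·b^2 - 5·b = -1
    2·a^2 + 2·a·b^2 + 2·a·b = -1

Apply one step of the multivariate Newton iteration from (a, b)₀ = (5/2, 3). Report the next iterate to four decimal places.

(1.3365, 2.0303)

At (5/2, 3): F = (-9.5000, 73.5000).
Jacobian J = [[-8·a + 1, 6·b - 5], [4·a + 2·b^2 + 2·b, 4·a·b + 2·a]].
At the point, J = [[-19.0000, 13.0000], [34.0000, 35.0000]] (det J = -1107.0000).
Solving J·Δ = −F gives Δ = (-1.1635, -0.9697).
Then the next iterate is (a, b)₁ = (1.3365, 2.0303).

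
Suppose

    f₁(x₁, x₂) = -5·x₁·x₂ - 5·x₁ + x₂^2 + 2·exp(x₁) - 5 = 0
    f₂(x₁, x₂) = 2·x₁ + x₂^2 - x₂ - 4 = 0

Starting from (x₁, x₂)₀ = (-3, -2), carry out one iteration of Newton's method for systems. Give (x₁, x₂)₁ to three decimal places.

(-0.400, -1.760)

At (-3, -2): F = (-15.90043, -4.000).
Jacobian J = [[-5·x₂ + 2·exp(x₁) - 5, -5·x₁ + 2·x₂], [2, 2·x₂ - 1]].
At the point, J = [[5.09957, 11.000], [2.000, -5.000]] (det J = -47.49787).
Solving J·Δ = −F gives Δ = (2.600, 0.240).
Then the next iterate is (x₁, x₂)₁ = (-0.400, -1.760).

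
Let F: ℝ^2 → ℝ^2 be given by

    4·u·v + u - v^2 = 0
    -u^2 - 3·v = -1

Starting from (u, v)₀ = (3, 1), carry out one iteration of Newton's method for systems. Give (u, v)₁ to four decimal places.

(1.4889, 0.3556)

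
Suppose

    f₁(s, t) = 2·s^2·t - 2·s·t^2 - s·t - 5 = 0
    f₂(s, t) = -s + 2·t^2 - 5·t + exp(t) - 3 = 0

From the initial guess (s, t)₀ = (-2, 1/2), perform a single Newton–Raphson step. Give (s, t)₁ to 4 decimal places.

(-2.8463, 0.1263)

At (-2, 1/2): F = (1.0000, -1.351279).
Jacobian J = [[4·s·t - 2·t^2 - t, 2·s^2 - 4·s·t - s], [-1, 4·t + exp(t) - 5]].
At the point, J = [[-5.0000, 14.0000], [-1.0000, -1.351279]] (det J = 20.756394).
Solving J·Δ = −F gives Δ = (-0.8463, -0.3737).
Then the next iterate is (s, t)₁ = (-2.8463, 0.1263).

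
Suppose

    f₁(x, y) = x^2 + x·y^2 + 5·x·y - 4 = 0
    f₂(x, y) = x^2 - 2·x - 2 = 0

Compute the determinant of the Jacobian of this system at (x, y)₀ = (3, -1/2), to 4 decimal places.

-48.0000

J = [[2·x + y^2 + 5·y, 2·x·y + 5·x], [2·x - 2, 0]].
At the point, J = [[3.7500, 12.0000], [4.0000, 0.0000]].
det J = -48.0000.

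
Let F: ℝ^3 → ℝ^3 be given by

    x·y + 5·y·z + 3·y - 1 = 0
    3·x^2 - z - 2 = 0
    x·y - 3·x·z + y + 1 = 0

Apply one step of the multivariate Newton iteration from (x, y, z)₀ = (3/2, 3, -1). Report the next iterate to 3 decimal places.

(0.881, -0.395, -0.823)

At (3/2, 3, -1): F = (-2.500, 5.750, 13.000).
Jacobian J = [[y, x + 5·z + 3, 5·y], [6·x, 0, -1], [y - 3·z, x + 1, -3·x]].
At the point, J = [[3.000, -0.500, 15.000], [9.000, 0.000, -1.000], [6.000, 2.500, -4.500]] (det J = 327.750).
Solving J·Δ = −F gives Δ = (-0.619, -3.395, 0.177).
Then the next iterate is (x, y, z)₁ = (0.881, -0.395, -0.823).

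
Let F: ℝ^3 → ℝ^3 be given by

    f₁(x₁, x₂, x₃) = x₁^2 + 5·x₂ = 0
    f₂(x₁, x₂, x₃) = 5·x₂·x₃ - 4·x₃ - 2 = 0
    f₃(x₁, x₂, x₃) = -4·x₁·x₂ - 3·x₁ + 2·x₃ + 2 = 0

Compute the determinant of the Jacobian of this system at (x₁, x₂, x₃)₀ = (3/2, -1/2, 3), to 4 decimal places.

5.5000

J = [[2·x₁, 5, 0], [0, 5·x₃, 5·x₂ - 4], [-4·x₂ - 3, -4·x₁, 2]].
At the point, J = [[3.0000, 5.0000, 0.0000], [0.0000, 15.0000, -6.5000], [-1.0000, -6.0000, 2.0000]].
det J = 5.5000.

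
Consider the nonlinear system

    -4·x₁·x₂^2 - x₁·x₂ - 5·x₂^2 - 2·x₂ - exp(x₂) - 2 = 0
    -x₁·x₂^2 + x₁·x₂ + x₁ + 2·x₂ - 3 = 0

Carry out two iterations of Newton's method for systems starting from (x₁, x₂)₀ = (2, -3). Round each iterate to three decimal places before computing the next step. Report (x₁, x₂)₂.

At (2, -3): F = (-107.04979, -31.000).
Jacobian J = [[-4·x₂^2 - x₂, -8·x₁·x₂ - x₁ - 10·x₂ - exp(x₂) - 2], [-x₂^2 + x₂ + 1, -2·x₁·x₂ + x₁ + 2]].
At the point, J = [[-33.000, 73.95021], [-11.000, 16.000]] (det J = 285.45234).
Solving J·Δ = −F gives Δ = (-2.031, 0.541).
Then the next iterate is (x₁, x₂)₁ = (-0.031, -2.459).
Round to (-0.031, -2.459) and repeat: F = (-26.72737, -7.68532), J = [[-21.72772, 21.92565], [-7.50568, 1.81654]].
Δ = (-0.959, 0.269), so (x₁, x₂)₂ = (-0.990, -2.190).

(-0.990, -2.190)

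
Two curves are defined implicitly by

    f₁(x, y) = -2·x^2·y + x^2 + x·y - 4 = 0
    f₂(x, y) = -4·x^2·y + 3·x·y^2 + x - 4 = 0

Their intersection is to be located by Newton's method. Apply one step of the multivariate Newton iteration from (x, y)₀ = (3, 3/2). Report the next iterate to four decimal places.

At (3, 3/2): F = (-17.5000, -34.7500).
Jacobian J = [[-4·x·y + 2·x + y, -2·x^2 + x], [-8·x·y + 3·y^2 + 1, -4·x^2 + 6·x·y]].
At the point, J = [[-10.5000, -15.0000], [-28.2500, -9.0000]] (det J = -329.2500).
Solving J·Δ = −F gives Δ = (-1.1048, -0.3933).
Then the next iterate is (x, y)₁ = (1.8952, 1.1067).

(1.8952, 1.1067)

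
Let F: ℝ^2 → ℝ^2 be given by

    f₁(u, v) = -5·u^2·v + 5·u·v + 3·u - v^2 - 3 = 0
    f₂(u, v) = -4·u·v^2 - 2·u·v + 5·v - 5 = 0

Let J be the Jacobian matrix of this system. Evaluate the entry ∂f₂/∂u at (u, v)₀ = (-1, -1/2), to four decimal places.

∂f₂/∂u = -4·v^2 - 2·v.
At (-1, -1/2) this is 0.0000.

0.0000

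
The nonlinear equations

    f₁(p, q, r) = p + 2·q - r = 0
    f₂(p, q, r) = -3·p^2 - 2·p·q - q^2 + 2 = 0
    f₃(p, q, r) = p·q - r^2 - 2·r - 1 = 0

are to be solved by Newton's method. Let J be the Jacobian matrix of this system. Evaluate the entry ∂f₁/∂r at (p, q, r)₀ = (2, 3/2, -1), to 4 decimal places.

-1.0000

∂f₁/∂r = -1.
At (2, 3/2, -1) this is -1.0000.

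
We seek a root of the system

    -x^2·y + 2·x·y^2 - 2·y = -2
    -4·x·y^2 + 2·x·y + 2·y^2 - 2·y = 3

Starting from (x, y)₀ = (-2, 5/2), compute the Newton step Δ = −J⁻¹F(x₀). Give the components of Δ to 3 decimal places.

(1.096, -0.513)

At (-2, 5/2): F = (-38.000, 44.500).
Jacobian J = [[-2·x·y + 2·y^2, -x^2 + 4·x·y - 2], [-4·y^2 + 2·y, -8·x·y + 2·x + 4·y - 2]].
At the point, J = [[22.500, -26.000], [-20.000, 44.000]] (det J = 470.000).
Solving J·Δ = −F gives Δ = (1.096, -0.513).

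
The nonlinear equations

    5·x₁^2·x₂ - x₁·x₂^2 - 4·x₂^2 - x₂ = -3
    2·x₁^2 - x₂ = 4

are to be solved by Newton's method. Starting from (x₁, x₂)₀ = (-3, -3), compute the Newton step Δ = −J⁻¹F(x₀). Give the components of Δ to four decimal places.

(1.3719, 0.5376)

At (-3, -3): F = (-138.0000, 17.0000).
Jacobian J = [[10·x₁·x₂ - x₂^2, 5·x₁^2 - 2·x₁·x₂ - 8·x₂ - 1], [4·x₁, -1]].
At the point, J = [[81.0000, 50.0000], [-12.0000, -1.0000]] (det J = 519.0000).
Solving J·Δ = −F gives Δ = (1.3719, 0.5376).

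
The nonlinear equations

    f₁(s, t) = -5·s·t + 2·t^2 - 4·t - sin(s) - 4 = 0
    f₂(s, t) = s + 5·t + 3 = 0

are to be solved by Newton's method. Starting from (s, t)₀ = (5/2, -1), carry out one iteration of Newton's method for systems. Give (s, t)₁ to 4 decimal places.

At (5/2, -1): F = (13.901528, 0.5000).
Jacobian J = [[-5·t - cos(s), -5·s + 4·t - 4], [1, 5]].
At the point, J = [[5.801144, -20.5000], [1.0000, 5.0000]] (det J = 49.505718).
Solving J·Δ = −F gives Δ = (-1.6111, 0.2222).
Then the next iterate is (s, t)₁ = (0.8889, -0.7778).

(0.8889, -0.7778)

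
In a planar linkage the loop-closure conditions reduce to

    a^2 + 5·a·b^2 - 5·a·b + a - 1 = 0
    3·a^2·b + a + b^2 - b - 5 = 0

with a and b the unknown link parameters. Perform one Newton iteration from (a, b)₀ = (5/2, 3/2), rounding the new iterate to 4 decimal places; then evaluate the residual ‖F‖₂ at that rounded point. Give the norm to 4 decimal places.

At (5/2, 3/2): F = (17.1250, 26.3750).
Jacobian J = [[2·a + 5·b^2 - 5·b + 1, 10·a·b - 5·a], [6·a·b + 1, 3·a^2 + 2·b - 1]].
At the point, J = [[9.7500, 25.0000], [23.5000, 20.7500]] (det J = -385.1875).
Solving J·Δ = −F gives Δ = (-0.7893, -0.3772).
Then the next iterate is (a, b)₁ = (1.7107, 1.1228).
Re-evaluating at (1.7107, 1.1228): F = (4.816550, 6.706184), so ‖F‖₂ = 8.2566.

8.2566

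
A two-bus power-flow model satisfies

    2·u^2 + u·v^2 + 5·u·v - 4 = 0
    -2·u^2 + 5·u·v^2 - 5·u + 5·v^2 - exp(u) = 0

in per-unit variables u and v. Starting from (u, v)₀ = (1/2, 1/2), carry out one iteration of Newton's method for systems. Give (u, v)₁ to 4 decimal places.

At (1/2, 1/2): F = (-2.1250, -2.773721).
Jacobian J = [[4·u + v^2 + 5·v, 2·u·v + 5·u], [-4·u + 5·v^2 - exp(u) - 5, 10·u·v + 10·v]].
At the point, J = [[4.7500, 3.0000], [-7.398721, 7.5000]] (det J = 57.821164).
Solving J·Δ = −F gives Δ = (0.1317, 0.4998).
Then the next iterate is (u, v)₁ = (0.6317, 0.9998).

(0.6317, 0.9998)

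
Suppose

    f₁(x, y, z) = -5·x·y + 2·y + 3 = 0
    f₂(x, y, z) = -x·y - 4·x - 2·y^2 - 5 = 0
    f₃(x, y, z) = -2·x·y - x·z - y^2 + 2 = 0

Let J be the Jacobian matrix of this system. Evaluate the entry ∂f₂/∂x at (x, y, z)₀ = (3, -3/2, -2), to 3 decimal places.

-2.500

∂f₂/∂x = -y - 4.
At (3, -3/2, -2) this is -2.500.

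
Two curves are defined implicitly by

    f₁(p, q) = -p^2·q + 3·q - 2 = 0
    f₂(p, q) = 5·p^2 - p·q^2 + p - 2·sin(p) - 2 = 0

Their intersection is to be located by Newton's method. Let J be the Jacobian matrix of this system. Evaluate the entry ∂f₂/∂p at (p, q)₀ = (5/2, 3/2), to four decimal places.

25.3523

∂f₂/∂p = 10·p - q^2 - 2·cos(p) + 1.
At (5/2, 3/2) this is 25.3523.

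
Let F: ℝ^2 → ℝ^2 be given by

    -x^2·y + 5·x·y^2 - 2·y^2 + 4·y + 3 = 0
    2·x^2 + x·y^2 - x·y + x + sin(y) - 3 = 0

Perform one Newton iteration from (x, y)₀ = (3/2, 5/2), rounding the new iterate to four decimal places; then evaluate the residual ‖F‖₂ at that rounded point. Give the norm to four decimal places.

13.4384

At (3/2, 5/2): F = (41.7500, 9.223472).
Jacobian J = [[-2·x·y + 5·y^2, -x^2 + 10·x·y - 4·y + 4], [4·x + y^2 - y + 1, 2·x·y - x + cos(y)]].
At the point, J = [[23.7500, 29.2500], [10.7500, 5.198856]] (det J = -190.964661).
Solving J·Δ = −F gives Δ = (-0.2761, -1.2031).
Then the next iterate is (x, y)₁ = (1.2239, 1.2969).
Re-evaluating at (1.2239, 1.2969): F = (13.173724, 2.653749), so ‖F‖₂ = 13.4384.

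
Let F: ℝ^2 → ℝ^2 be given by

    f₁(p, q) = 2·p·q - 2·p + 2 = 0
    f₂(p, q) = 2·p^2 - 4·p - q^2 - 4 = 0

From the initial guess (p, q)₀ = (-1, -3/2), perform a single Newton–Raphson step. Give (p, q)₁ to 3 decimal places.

(-0.339, 0.347)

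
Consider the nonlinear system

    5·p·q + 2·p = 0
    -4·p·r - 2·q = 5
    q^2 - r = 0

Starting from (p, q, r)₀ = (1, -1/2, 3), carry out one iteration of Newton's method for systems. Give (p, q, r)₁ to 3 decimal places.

At (1, -1/2, 3): F = (-0.500, -16.000, -2.750).
Jacobian J = [[5·q + 2, 5·p, 0], [-4·r, -2, -4·p], [0, 2·q, -1]].
At the point, J = [[-0.500, 5.000, 0.000], [-12.000, -2.000, -4.000], [0.000, -1.000, -1.000]] (det J = -59.000).
Solving J·Δ = −F gives Δ = (-0.407, 0.059, -2.809).
Then the next iterate is (p, q, r)₁ = (0.593, -0.441, 0.191).

(0.593, -0.441, 0.191)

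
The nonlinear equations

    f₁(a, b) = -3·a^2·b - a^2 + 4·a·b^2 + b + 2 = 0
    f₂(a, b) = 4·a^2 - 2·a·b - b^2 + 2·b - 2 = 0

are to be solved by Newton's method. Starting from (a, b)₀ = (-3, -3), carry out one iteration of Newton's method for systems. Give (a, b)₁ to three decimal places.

At (-3, -3): F = (-37.000, 1.000).
Jacobian J = [[-6·a·b - 2·a + 4·b^2, -3·a^2 + 8·a·b + 1], [8·a - 2·b, -2·a - 2·b + 2]].
At the point, J = [[-12.000, 46.000], [-18.000, 14.000]] (det J = 660.000).
Solving J·Δ = −F gives Δ = (0.855, 1.027).
Then the next iterate is (a, b)₁ = (-2.145, -1.973).

(-2.145, -1.973)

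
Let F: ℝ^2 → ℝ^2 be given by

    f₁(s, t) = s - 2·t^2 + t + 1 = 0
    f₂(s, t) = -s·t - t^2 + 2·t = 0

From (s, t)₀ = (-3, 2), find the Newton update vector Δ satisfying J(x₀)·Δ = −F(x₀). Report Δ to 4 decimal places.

(2.6154, -0.7692)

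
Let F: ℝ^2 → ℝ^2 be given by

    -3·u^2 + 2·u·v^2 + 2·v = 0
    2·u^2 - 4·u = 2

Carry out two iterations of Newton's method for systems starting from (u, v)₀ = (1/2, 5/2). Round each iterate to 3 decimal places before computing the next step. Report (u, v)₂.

At (1/2, 5/2): F = (10.500, -3.500).
Jacobian J = [[-6·u + 2·v^2, 4·u·v + 2], [4·u - 4, 0]].
At the point, J = [[9.500, 7.000], [-2.000, 0.000]] (det J = 14.000).
Solving J·Δ = −F gives Δ = (-1.750, 0.875).
Then the next iterate is (u, v)₁ = (-1.250, 3.375).
Round to (-1.250, 3.375) and repeat: F = (-26.41406, 6.125), J = [[30.28125, -14.875], [-9.000, 0.000]].
Δ = (0.681, -0.390), so (u, v)₂ = (-0.569, 2.985).

(-0.569, 2.985)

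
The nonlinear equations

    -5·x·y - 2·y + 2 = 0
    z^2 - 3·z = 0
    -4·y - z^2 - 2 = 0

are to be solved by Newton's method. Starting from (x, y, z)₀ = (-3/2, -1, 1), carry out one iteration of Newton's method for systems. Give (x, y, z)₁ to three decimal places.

(-2.175, 0.250, -1.000)

At (-3/2, -1, 1): F = (-3.500, -2.000, 1.000).
Jacobian J = [[-5·y, -5·x - 2, 0], [0, 0, 2·z - 3], [0, -4, -2·z]].
At the point, J = [[5.000, 5.500, 0.000], [0.000, 0.000, -1.000], [0.000, -4.000, -2.000]] (det J = -20.000).
Solving J·Δ = −F gives Δ = (-0.675, 1.250, -2.000).
Then the next iterate is (x, y, z)₁ = (-2.175, 0.250, -1.000).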